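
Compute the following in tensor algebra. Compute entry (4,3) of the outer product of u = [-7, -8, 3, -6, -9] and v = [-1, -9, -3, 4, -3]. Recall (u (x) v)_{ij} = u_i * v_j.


The outer product entry T_{ij} = u_i * v_j.
We need i=4, j=3.
u_4 = -6, v_3 = -3
T_{4,3} = -6 * -3 = 18

18


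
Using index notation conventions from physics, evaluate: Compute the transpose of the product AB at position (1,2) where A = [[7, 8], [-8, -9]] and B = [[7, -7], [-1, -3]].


(AB)^T_{ij} = (AB)_{ji} = sum_k A_{jk} B_{ki}.
For i=1, j=2 we need (AB)_{21}:
A_{21} * B_{11} = -8 * 7 = -56
A_{22} * B_{21} = -9 * -1 = 9
Sum = -56 + 9 = -47

-47


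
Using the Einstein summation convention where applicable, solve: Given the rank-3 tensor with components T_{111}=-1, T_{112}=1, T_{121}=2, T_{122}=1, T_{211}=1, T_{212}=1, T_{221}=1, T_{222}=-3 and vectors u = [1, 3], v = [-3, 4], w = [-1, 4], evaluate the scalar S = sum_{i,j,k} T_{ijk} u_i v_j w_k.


S = sum over i,j,k of T_{ijk} u_i v_j w_k. Expanding all 8 terms:
T_{111}*u_1*v_1*w_1 = -1*1*-3*-1 = -3  (running total: -3)
T_{112}*u_1*v_1*w_2 = 1*1*-3*4 = -12  (running total: -15)
T_{121}*u_1*v_2*w_1 = 2*1*4*-1 = -8  (running total: -23)
T_{122}*u_1*v_2*w_2 = 1*1*4*4 = 16  (running total: -7)
T_{211}*u_2*v_1*w_1 = 1*3*-3*-1 = 9  (running total: 2)
T_{212}*u_2*v_1*w_2 = 1*3*-3*4 = -36  (running total: -34)
T_{221}*u_2*v_2*w_1 = 1*3*4*-1 = -12  (running total: -46)
T_{222}*u_2*v_2*w_2 = -3*3*4*4 = -144  (running total: -190)
S = -190

-190


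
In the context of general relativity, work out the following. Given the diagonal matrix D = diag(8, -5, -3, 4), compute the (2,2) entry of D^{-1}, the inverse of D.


For a diagonal matrix, the inverse has entries (D^{-1})_{ii} = 1/d_{ii}.
The diagonal entries are: d_{11} = 8, d_{22} = -5, d_{33} = -3, d_{44} = 4
We need (D^{-1})_{22} = 1/d_{22} = 1/-5 = -1/5

-1/5


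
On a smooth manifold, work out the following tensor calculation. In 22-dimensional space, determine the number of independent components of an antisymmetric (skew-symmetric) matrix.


An antisymmetric rank-2 tensor satisfies A_{ij} = -A_{ji}, so diagonal entries are zero.
The independent components are the upper-triangular entries: C(n, 2) = n(n-1)/2.
n = 22
C(22, 2) = 22 * 21 / 2 = 462 / 2 = 231

231


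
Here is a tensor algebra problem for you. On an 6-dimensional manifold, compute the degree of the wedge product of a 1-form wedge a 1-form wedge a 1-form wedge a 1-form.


The degree of a wedge product is the sum of the degrees of the individual forms.
Degrees: 1, 1, 1, 1
Total degree = 1 + 1 + 1 + 1 = 4

4


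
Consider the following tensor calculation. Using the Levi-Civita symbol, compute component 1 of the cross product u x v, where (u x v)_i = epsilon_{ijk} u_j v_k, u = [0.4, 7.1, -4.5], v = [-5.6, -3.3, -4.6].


(u x v)_1 = sum_{j,k} epsilon_{1jk} u_j v_k. Only permutations of (1,2,3) contribute; the two non-zero terms are:
eps_{123} u_2 v_3 = 1 * 7.1 * -4.6 = -32.66
eps_{132} u_3 v_2 = -1 * -4.5 * -3.3 = -14.85
(u x v)_1 = -47.51

-47.51


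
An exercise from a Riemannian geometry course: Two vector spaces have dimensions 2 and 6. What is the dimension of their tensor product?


The dimension of a tensor product is the product of dimensions.
dim(V) = 2, dim(W) = 6
dim(V (x) W) = 2 * 6 = 12

12


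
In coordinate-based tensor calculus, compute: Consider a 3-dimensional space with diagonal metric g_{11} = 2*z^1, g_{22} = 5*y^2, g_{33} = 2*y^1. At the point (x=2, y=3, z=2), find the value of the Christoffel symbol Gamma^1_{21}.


For a diagonal metric, Gamma^k_{ij} = (1/2) g^{kk} (dg_{ik}/dx_j + dg_{jk}/dx_i - dg_{ij}/dx_k).
The metric is diagonal, so g_{ab} = 0 for a != b.
At the given point: g_{11} = 4, g_{22} = 45, g_{33} = 6
g^{11} = 1/4
dg_{21}/dx_1 = 0 (off-diagonal)
dg_{11}/dx_2 = dg_{11}/dx_2 = 0
dg_{21}/dx_1 = 0 (off-diagonal)
Numerator = 0 + 0 - 0 = 0
Gamma^1_{21} = 0 / (2 * 4) = 0

0


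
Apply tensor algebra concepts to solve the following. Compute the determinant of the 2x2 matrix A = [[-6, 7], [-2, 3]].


For a 2x2 matrix [[a, b], [c, d]], det = a*d - b*c.
a = -6, b = 7, c = -2, d = 3
a*d = -6 * 3 = -18
b*c = 7 * -2 = -14
det = -18 - -14 = -4

-4


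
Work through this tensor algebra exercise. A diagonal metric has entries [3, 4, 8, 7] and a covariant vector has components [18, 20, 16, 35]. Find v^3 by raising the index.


To raise an index with a diagonal metric: v^i = v_i / g_{ii}.
For index 3: v_3 = 16, g_{33} = 8
v^3 = 16 / 8 = 2

2


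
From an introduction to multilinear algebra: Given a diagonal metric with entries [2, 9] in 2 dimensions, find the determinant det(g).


For a diagonal metric, the determinant is the product of diagonal entries.
Diagonal entries: 2, 9
det(g) = 2 * 9 = 18

18


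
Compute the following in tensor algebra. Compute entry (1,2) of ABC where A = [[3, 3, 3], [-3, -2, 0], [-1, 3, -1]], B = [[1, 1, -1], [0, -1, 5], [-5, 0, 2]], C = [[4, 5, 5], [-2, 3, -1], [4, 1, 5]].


(ABC)_{12} = sum_m (AB)_{1m} C_{m2}. First compute row 1 of AB.
(AB)_{11} = 3*1 + 3*0 + 3*-5 = -12
(AB)_{12} = 3*1 + 3*-1 + 3*0 = 0
(AB)_{13} = 3*-1 + 3*5 + 3*2 = 18
Now contract with column 2 of C:
(AB)_{11} * C_{12} = -12 * 5 = -60
(AB)_{12} * C_{22} = 0 * 3 = 0
(AB)_{13} * C_{32} = 18 * 1 = 18
(ABC)_{12} = -60 + 0 + 18 = -42

-42


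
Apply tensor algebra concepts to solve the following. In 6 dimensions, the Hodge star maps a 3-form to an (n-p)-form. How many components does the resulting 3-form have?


The Hodge dual of a p-form on an n-dimensional manifold is an (n-p)-form.
n = 6, p = 3, so dual degree = 6 - 3 = 3
The number of components is C(n, n-p) = C(6, 3) = 20

20


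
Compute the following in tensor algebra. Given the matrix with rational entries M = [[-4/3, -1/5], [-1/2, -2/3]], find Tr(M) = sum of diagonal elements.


The trace is the sum of diagonal entries.
Diagonal: M[1,1] = -4/3, M[2,2] = -2/3
Tr(M) = -4/3 + -2/3
Computing step by step:
After adding M[1,1]: -4/3
After adding M[2,2]: -2
Tr(M) = -2

-2


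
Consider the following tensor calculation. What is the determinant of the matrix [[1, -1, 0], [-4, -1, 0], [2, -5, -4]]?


Expanding along the first row, det(A) = a11*M_11 - a12*M_12 + a13*M_13, where M_1j is the (1,j) minor.
Minor M_11 = -1*-4 - 0*-5 = 4
Minor M_12 = -4*-4 - 0*2 = 16
Minor M_13 = -4*-5 - -1*2 = 22
det = 1*(4) - -1*(16) + 0*(22)
    = 4 - -16 + 0
    = 20

20


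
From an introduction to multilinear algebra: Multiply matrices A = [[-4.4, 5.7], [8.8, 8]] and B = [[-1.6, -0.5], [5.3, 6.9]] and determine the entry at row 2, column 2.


(AB)_{ij} = sum_k A_{ik} B_{kj}.
For i=2, j=2:
A_{21} * B_{12} = 8.8 * -0.5 = -4.4
A_{22} * B_{22} = 8 * 6.9 = 55.2
Sum = -4.4 + 55.2 = 50.8

50.8


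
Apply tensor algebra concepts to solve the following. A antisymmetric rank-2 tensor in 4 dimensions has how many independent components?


A antisymmetric rank-2 tensor in d dimensions has d(d-1)/2 independent components.
d = 4
d(d-1)/2 = 4 * 3 / 2 = 12 / 2 = 6

6


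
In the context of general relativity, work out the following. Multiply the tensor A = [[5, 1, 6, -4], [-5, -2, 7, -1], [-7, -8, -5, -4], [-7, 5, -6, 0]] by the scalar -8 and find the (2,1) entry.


Scalar multiplication: (cA)_{ij} = c * A_{ij}.
c = -8
A_{21} = -5
(cA)_{21} = -8 * -5 = 40

40


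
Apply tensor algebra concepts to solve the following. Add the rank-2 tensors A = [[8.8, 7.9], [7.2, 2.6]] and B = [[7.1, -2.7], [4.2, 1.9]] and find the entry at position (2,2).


Tensor addition is component-wise: (A + B)_{ij} = A_{ij} + B_{ij}.
A_{22} = 2.6
B_{22} = 1.9
(A + B)_{22} = 2.6 + 1.9 = 4.5

4.5


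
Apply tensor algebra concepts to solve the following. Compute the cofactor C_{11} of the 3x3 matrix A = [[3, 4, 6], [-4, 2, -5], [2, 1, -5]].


To find cofactor C_{11}, delete row 1 and column 1.
The resulting 2x2 submatrix is: [[2, -5], [1, -5]]
Minor M_{11} = 2*-5 - -5*1
  = -10 - -5 = -5
Sign = (-1)^(1+1) = (-1)^2 = 1
Cofactor C_{11} = 1 * -5 = -5

-5


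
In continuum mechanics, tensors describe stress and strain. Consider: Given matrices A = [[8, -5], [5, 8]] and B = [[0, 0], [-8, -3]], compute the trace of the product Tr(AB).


Tr(AB) = sum_i (AB)_{ii} where (AB)_{ii} = sum_k A_{ik} B_{ki}.
(AB)_{11} = 8*0 + -5*-8 = 40
(AB)_{22} = 5*0 + 8*-3 = -24
Tr(AB) = 40 + -24 = 16

16


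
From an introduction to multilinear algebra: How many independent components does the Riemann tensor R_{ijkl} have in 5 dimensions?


The Riemann tensor in d dimensions has d^2(d^2 - 1)/12 independent components.
d = 5, so d^2 = 25
d^2 - 1 = 24
d^2(d^2 - 1) = 25 * 24 = 600
Divide by 12: 600 / 12 = 50

50


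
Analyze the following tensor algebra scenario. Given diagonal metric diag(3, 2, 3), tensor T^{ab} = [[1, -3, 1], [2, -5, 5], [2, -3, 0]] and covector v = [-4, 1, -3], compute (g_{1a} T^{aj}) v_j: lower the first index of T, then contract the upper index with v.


Step 1: lower the first index. For a diagonal metric, g_{ia} T^{aj} = g_{ii} T^{ij} (no sum on i).
g_{11} = 3
S_1{}^1 = 3 * T^{11} = 3 * 1 = 3
S_1{}^2 = 3 * T^{12} = 3 * -3 = -9
S_1{}^3 = 3 * T^{13} = 3 * 1 = 3
Step 2: contract S_1{}^j with v_j.
S_1{}^1 * v_1 = 3 * -4 = -12
S_1{}^2 * v_2 = -9 * 1 = -9
S_1{}^3 * v_3 = 3 * -3 = -9
Result = -12 + -9 + -9 = -30

-30


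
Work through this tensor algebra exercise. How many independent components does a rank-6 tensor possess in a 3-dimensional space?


The number of components of a rank-r tensor in d dimensions is d^r.
Here d = 3 and r = 6.
3^6 = 729

729


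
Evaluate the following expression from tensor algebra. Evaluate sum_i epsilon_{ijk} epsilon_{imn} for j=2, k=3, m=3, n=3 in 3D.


Using the identity: epsilon_{ijk} epsilon_{imn} = delta_{jm} delta_{kn} - delta_{jn} delta_{km}.
delta_{23} = 0
delta_{33} = 1
delta_{23} = 0
delta_{33} = 1
Result = 0 * 1 - 0 * 1 = 0 - 0 = 0

0


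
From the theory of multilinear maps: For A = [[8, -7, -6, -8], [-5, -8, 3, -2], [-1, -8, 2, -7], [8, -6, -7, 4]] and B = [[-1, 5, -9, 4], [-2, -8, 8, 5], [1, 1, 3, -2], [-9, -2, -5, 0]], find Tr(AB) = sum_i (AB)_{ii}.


Tr(AB) = sum_i (AB)_{ii} where (AB)_{ii} = sum_k A_{ik} B_{ki}.
(AB)_{11} = 8*-1 + -7*-2 + -6*1 + -8*-9 = 72
(AB)_{22} = -5*5 + -8*-8 + 3*1 + -2*-2 = 46
(AB)_{33} = -1*-9 + -8*8 + 2*3 + -7*-5 = -14
(AB)_{44} = 8*4 + -6*5 + -7*-2 + 4*0 = 16
Tr(AB) = 72 + 46 + -14 + 16 = 120

120


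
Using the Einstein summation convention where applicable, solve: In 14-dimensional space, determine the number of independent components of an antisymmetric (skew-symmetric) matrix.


An antisymmetric rank-2 tensor satisfies A_{ij} = -A_{ji}, so diagonal entries are zero.
The independent components are the upper-triangular entries: C(n, 2) = n(n-1)/2.
n = 14
C(14, 2) = 14 * 13 / 2 = 182 / 2 = 91

91


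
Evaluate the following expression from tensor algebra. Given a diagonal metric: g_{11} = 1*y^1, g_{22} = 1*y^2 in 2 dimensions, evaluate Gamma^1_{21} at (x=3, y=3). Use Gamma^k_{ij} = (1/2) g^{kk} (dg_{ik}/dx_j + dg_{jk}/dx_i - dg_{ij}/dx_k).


For a diagonal metric, Gamma^k_{ij} = (1/2) g^{kk} (dg_{ik}/dx_j + dg_{jk}/dx_i - dg_{ij}/dx_k).
The metric is diagonal, so g_{ab} = 0 for a != b.
At the given point: g_{11} = 3, g_{22} = 9
g^{11} = 1/3
dg_{21}/dx_1 = 0 (off-diagonal)
dg_{11}/dx_2 = dg_{11}/dx_2 = 1
dg_{21}/dx_1 = 0 (off-diagonal)
Numerator = 0 + 1 - 0 = 1
Gamma^1_{21} = 1 / (2 * 3) = 1/6

1/6


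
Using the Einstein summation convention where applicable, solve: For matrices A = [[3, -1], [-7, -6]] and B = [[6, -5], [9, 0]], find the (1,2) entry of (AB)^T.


(AB)^T_{ij} = (AB)_{ji} = sum_k A_{jk} B_{ki}.
For i=1, j=2 we need (AB)_{21}:
A_{21} * B_{11} = -7 * 6 = -42
A_{22} * B_{21} = -6 * 9 = -54
Sum = -42 + -54 = -96

-96


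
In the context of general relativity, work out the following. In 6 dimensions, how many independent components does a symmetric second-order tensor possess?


A symmetric rank-2 tensor in d dimensions has d(d+1)/2 independent components.
d = 6
d(d+1)/2 = 6 * 7 / 2 = 42 / 2 = 21

21


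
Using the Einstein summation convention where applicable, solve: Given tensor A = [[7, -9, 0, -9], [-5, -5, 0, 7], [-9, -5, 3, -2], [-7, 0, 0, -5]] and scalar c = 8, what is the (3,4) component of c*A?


Scalar multiplication: (cA)_{ij} = c * A_{ij}.
c = 8
A_{34} = -2
(cA)_{34} = 8 * -2 = -16

-16


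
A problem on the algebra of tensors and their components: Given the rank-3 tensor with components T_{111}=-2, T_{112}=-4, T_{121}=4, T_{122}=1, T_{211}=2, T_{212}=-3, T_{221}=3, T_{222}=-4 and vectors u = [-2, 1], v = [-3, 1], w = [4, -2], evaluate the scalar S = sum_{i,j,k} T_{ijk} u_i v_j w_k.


S = sum over i,j,k of T_{ijk} u_i v_j w_k. Expanding all 8 terms:
T_{111}*u_1*v_1*w_1 = -2*-2*-3*4 = -48  (running total: -48)
T_{112}*u_1*v_1*w_2 = -4*-2*-3*-2 = 48  (running total: 0)
T_{121}*u_1*v_2*w_1 = 4*-2*1*4 = -32  (running total: -32)
T_{122}*u_1*v_2*w_2 = 1*-2*1*-2 = 4  (running total: -28)
T_{211}*u_2*v_1*w_1 = 2*1*-3*4 = -24  (running total: -52)
T_{212}*u_2*v_1*w_2 = -3*1*-3*-2 = -18  (running total: -70)
T_{221}*u_2*v_2*w_1 = 3*1*1*4 = 12  (running total: -58)
T_{222}*u_2*v_2*w_2 = -4*1*1*-2 = 8  (running total: -50)
S = -50

-50


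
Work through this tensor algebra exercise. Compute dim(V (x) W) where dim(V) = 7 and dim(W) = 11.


The dimension of a tensor product is the product of dimensions.
dim(V) = 7, dim(W) = 11
dim(V (x) W) = 7 * 11 = 77

77


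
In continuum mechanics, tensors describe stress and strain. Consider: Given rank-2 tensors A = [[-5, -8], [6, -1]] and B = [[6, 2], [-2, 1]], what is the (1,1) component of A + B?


Tensor addition is component-wise: (A + B)_{ij} = A_{ij} + B_{ij}.
A_{11} = -5
B_{11} = 6
(A + B)_{11} = -5 + 6 = 1

1


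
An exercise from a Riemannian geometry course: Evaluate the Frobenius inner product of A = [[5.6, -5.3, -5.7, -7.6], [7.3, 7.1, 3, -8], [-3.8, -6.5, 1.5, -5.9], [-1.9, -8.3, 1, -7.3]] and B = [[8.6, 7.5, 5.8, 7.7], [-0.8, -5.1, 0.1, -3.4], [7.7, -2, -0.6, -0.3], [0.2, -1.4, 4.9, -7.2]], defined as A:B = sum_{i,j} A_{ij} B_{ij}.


A:B = sum over all i,j of A_{ij} * B_{ij}.
Row 1: 5.6*8.6=48.16, -5.3*7.5=-39.75, -5.7*5.8=-33.06, -7.6*7.7=-58.52 => row sum = -83.17
Row 2: 7.3*-0.8=-5.84, 7.1*-5.1=-36.21, 3*0.1=0.3, -8*-3.4=27.2 => row sum = -14.55
Row 3: -3.8*7.7=-29.26, -6.5*-2=13, 1.5*-0.6=-0.9, -5.9*-0.3=1.77 => row sum = -15.39
Row 4: -1.9*0.2=-0.38, -8.3*-1.4=11.62, 1*4.9=4.9, -7.3*-7.2=52.56 => row sum = 68.7
Total = -83.17 + -14.55 + -15.39 + 68.7 = -44.41

-44.41


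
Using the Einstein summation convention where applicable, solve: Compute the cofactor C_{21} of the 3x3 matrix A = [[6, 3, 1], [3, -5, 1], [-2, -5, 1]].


To find cofactor C_{21}, delete row 2 and column 1.
The resulting 2x2 submatrix is: [[3, 1], [-5, 1]]
Minor M_{21} = 3*1 - 1*-5
  = 3 - -5 = 8
Sign = (-1)^(2+1) = (-1)^3 = -1
Cofactor C_{21} = -1 * 8 = -8

-8


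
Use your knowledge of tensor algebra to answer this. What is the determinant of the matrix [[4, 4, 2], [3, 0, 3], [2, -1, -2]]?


Expanding along the first row, det(A) = a11*M_11 - a12*M_12 + a13*M_13, where M_1j is the (1,j) minor.
Minor M_11 = 0*-2 - 3*-1 = 3
Minor M_12 = 3*-2 - 3*2 = -12
Minor M_13 = 3*-1 - 0*2 = -3
det = 4*(3) - 4*(-12) + 2*(-3)
    = 12 - -48 + -6
    = 54

54


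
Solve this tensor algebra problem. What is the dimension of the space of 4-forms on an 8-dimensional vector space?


The dimension of the space of p-forms on an n-dimensional space is C(n, p).
n = 8, p = 4
C(8, 4) = 8! / (4! * 4!) = 70

70


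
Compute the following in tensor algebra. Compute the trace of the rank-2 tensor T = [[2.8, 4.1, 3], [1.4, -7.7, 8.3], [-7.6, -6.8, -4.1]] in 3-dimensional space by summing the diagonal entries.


The contraction (trace) of a rank-2 tensor is the sum of its diagonal elements.
Diagonal entries: A[1,1] = 2.8, A[2,2] = -7.7, A[3,3] = -4.1
Tr(A) = 2.8 + -7.7 + -4.1 = -9

-9


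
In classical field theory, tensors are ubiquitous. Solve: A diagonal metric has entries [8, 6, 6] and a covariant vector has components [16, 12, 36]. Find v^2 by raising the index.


To raise an index with a diagonal metric: v^i = v_i / g_{ii}.
For index 2: v_2 = 12, g_{22} = 6
v^2 = 12 / 6 = 2

2


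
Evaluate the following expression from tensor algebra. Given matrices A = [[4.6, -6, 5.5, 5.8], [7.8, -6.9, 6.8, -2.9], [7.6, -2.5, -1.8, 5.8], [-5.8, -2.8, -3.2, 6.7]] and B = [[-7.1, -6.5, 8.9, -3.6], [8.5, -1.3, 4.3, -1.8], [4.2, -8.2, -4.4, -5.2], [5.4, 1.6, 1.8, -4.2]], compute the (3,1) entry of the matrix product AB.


(AB)_{ij} = sum_k A_{ik} B_{kj}.
For i=3, j=1:
A_{31} * B_{11} = 7.6 * -7.1 = -53.96
A_{32} * B_{21} = -2.5 * 8.5 = -21.25
A_{33} * B_{31} = -1.8 * 4.2 = -7.56
A_{34} * B_{41} = 5.8 * 5.4 = 31.32
Sum = -53.96 + -21.25 + -7.56 + 31.32 = -51.45

-51.45


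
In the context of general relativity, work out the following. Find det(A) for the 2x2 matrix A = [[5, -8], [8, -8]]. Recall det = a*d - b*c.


For a 2x2 matrix [[a, b], [c, d]], det = a*d - b*c.
a = 5, b = -8, c = 8, d = -8
a*d = 5 * -8 = -40
b*c = -8 * 8 = -64
det = -40 - -64 = 24

24


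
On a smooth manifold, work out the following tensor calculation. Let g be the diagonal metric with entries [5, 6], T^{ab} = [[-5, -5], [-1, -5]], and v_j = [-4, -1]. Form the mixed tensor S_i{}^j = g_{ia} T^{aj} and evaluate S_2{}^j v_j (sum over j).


Step 1: lower the first index. For a diagonal metric, g_{ia} T^{aj} = g_{ii} T^{ij} (no sum on i).
g_{22} = 6
S_2{}^1 = 6 * T^{21} = 6 * -1 = -6
S_2{}^2 = 6 * T^{22} = 6 * -5 = -30
Step 2: contract S_2{}^j with v_j.
S_2{}^1 * v_1 = -6 * -4 = 24
S_2{}^2 * v_2 = -30 * -1 = 30
Result = 24 + 30 = 54

54


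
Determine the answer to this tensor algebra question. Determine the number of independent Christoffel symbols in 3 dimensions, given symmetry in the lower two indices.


Christoffel symbols Gamma^k_{ij} are symmetric in i,j, so there are d * d(d+1)/2 independent symbols.
d = 3
d(d+1)/2 = 3 * 4 / 2 = 6
Total = 3 * 6 = 18

18


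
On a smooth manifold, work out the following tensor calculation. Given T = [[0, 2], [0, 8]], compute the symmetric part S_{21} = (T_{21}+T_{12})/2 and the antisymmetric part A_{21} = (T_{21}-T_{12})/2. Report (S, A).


T_{21} = 0
T_{12} = 2
S_{21} = (0 + 2)/2 = 2/2 = 1
A_{21} = (0 - 2)/2 = -2/2 = -1
Check: S + A = 1 + -1 = 0 = T_{21}.

(1, -1)


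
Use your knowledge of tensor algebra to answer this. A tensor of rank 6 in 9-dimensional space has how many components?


The number of components of a rank-r tensor in d dimensions is d^r.
Here d = 9 and r = 6.
9^6 = 531441

531441


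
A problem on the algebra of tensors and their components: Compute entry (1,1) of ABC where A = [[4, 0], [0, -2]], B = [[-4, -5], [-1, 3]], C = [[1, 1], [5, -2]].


(ABC)_{11} = sum_m (AB)_{1m} C_{m1}. First compute row 1 of AB.
(AB)_{11} = 4*-4 + 0*-1 = -16
(AB)_{12} = 4*-5 + 0*3 = -20
Now contract with column 1 of C:
(AB)_{11} * C_{11} = -16 * 1 = -16
(AB)_{12} * C_{21} = -20 * 5 = -100
(ABC)_{11} = -16 + -100 = -116

-116


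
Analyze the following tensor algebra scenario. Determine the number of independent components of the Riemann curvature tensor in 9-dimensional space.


The Riemann tensor in d dimensions has d^2(d^2 - 1)/12 independent components.
d = 9, so d^2 = 81
d^2 - 1 = 80
d^2(d^2 - 1) = 81 * 80 = 6480
Divide by 12: 6480 / 12 = 540

540


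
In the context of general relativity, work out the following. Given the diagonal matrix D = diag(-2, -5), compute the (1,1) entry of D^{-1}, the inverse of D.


For a diagonal matrix, the inverse has entries (D^{-1})_{ii} = 1/d_{ii}.
The diagonal entries are: d_{11} = -2, d_{22} = -5
We need (D^{-1})_{11} = 1/d_{11} = 1/-2 = -1/2

-1/2


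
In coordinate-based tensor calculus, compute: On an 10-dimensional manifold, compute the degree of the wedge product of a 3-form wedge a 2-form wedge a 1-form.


The degree of a wedge product is the sum of the degrees of the individual forms.
Degrees: 3, 2, 1
Total degree = 3 + 2 + 1 = 6

6


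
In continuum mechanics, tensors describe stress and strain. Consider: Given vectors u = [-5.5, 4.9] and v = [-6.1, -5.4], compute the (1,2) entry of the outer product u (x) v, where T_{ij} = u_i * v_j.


The outer product entry T_{ij} = u_i * v_j.
We need i=1, j=2.
u_1 = -5.5, v_2 = -5.4
T_{1,2} = -5.5 * -5.4 = 29.7

29.7


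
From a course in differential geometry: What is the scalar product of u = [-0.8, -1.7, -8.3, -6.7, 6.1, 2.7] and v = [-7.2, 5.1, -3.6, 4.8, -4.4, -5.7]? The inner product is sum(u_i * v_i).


The inner product u . v = sum of u_i * v_i.
Term-by-term: -0.8 * -7.2, -1.7 * 5.1, -8.3 * -3.6, -6.7 * 4.8, 6.1 * -4.4, 2.7 * -5.7
Products: 5.76, -8.67, 29.88, -32.16, -26.84, -15.39
Sum = 5.76 + -8.67 + 29.88 + -32.16 + -26.84 + -15.39 = -47.42

-47.42


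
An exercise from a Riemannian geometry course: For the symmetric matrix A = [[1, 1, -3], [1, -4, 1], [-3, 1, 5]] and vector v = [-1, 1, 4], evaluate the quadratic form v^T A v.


First compute Av:
(Av)_1 = 1*-1 + 1*1 + -3*4 = -12
(Av)_2 = 1*-1 + -4*1 + 1*4 = -1
(Av)_3 = -3*-1 + 1*1 + 5*4 = 24
Av = [-12, -1, 24]
Then v^T (Av) = -1*-12 + 1*-1 + 4*24
= 12 + -1 + 96 = 107

107


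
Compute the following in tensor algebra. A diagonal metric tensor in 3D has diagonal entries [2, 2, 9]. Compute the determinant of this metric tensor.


For a diagonal metric, the determinant is the product of diagonal entries.
Diagonal entries: 2, 2, 9
det(g) = 2 * 2 * 9 = 36

36


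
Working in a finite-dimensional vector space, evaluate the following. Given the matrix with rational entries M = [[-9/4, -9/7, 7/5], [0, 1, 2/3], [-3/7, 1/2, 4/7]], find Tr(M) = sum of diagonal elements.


The trace is the sum of diagonal entries.
Diagonal: M[1,1] = -9/4, M[2,2] = 1, M[3,3] = 4/7
Tr(M) = -9/4 + 1 + 4/7
Computing step by step:
After adding M[1,1]: -9/4
After adding M[2,2]: -5/4
After adding M[3,3]: -19/28
Tr(M) = -19/28

-19/28


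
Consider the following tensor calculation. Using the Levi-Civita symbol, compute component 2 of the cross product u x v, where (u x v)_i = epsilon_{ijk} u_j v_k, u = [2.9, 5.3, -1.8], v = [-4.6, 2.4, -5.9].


(u x v)_2 = sum_{j,k} epsilon_{2jk} u_j v_k. Only permutations of (1,2,3) contribute; the two non-zero terms are:
eps_{213} u_1 v_3 = -1 * 2.9 * -5.9 = 17.11
eps_{231} u_3 v_1 = 1 * -1.8 * -4.6 = 8.28
(u x v)_2 = 25.39

25.39


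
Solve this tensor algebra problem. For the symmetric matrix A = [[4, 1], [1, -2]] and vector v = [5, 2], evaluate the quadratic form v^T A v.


First compute Av:
(Av)_1 = 4*5 + 1*2 = 22
(Av)_2 = 1*5 + -2*2 = 1
Av = [22, 1]
Then v^T (Av) = 5*22 + 2*1
= 110 + 2 = 112

112


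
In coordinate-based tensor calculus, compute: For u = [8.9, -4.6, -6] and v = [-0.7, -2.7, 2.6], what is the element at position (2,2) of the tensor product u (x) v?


The outer product entry T_{ij} = u_i * v_j.
We need i=2, j=2.
u_2 = -4.6, v_2 = -2.7
T_{2,2} = -4.6 * -2.7 = 12.42

12.42


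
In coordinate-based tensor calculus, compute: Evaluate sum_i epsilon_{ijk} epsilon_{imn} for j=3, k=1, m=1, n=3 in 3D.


Using the identity: epsilon_{ijk} epsilon_{imn} = delta_{jm} delta_{kn} - delta_{jn} delta_{km}.
delta_{31} = 0
delta_{13} = 0
delta_{33} = 1
delta_{11} = 1
Result = 0 * 0 - 1 * 1 = 0 - 1 = -1

-1


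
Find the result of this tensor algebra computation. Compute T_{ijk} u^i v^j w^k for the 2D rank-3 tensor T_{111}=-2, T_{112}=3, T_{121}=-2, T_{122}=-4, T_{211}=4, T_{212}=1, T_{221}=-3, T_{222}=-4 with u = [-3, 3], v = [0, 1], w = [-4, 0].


S = sum over i,j,k of T_{ijk} u_i v_j w_k. Expanding all 8 terms:
T_{111}*u_1*v_1*w_1 = -2*-3*0*-4 = 0  (running total: 0)
T_{112}*u_1*v_1*w_2 = 3*-3*0*0 = 0  (running total: 0)
T_{121}*u_1*v_2*w_1 = -2*-3*1*-4 = -24  (running total: -24)
T_{122}*u_1*v_2*w_2 = -4*-3*1*0 = 0  (running total: -24)
T_{211}*u_2*v_1*w_1 = 4*3*0*-4 = 0  (running total: -24)
T_{212}*u_2*v_1*w_2 = 1*3*0*0 = 0  (running total: -24)
T_{221}*u_2*v_2*w_1 = -3*3*1*-4 = 36  (running total: 12)
T_{222}*u_2*v_2*w_2 = -4*3*1*0 = 0  (running total: 12)
S = 12

12


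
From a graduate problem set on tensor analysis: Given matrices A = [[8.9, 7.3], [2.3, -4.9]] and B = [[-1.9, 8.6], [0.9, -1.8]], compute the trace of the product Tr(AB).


Tr(AB) = sum_i (AB)_{ii} where (AB)_{ii} = sum_k A_{ik} B_{ki}.
(AB)_{11} = 8.9*-1.9 + 7.3*0.9 = -10.34
(AB)_{22} = 2.3*8.6 + -4.9*-1.8 = 28.6
Tr(AB) = -10.34 + 28.6 = 18.26

18.26


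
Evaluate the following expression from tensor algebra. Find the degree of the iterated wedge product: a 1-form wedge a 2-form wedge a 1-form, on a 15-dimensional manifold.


The degree of a wedge product is the sum of the degrees of the individual forms.
Degrees: 1, 2, 1
Total degree = 1 + 2 + 1 = 4

4


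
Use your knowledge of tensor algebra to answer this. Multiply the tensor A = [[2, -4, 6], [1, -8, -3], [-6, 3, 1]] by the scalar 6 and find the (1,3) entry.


Scalar multiplication: (cA)_{ij} = c * A_{ij}.
c = 6
A_{13} = 6
(cA)_{13} = 6 * 6 = 36

36


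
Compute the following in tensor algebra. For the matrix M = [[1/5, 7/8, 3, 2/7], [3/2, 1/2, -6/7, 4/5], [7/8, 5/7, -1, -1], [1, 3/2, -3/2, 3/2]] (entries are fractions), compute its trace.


The trace is the sum of diagonal entries.
Diagonal: M[1,1] = 1/5, M[2,2] = 1/2, M[3,3] = -1, M[4,4] = 3/2
Tr(M) = 1/5 + 1/2 + -1 + 3/2
Computing step by step:
After adding M[1,1]: 1/5
After adding M[2,2]: 7/10
After adding M[3,3]: -3/10
After adding M[4,4]: 6/5
Tr(M) = 6/5

6/5


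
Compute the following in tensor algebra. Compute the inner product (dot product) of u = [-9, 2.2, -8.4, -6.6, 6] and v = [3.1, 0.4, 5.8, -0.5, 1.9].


The inner product u . v = sum of u_i * v_i.
Term-by-term: -9 * 3.1, 2.2 * 0.4, -8.4 * 5.8, -6.6 * -0.5, 6 * 1.9
Products: -27.9, 0.88, -48.72, 3.3, 11.4
Sum = -27.9 + 0.88 + -48.72 + 3.3 + 11.4 = -61.04

-61.04


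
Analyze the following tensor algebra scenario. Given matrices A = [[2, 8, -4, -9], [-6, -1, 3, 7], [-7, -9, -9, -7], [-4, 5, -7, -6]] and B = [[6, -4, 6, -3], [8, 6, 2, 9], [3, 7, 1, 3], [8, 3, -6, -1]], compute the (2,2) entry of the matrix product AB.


(AB)_{ij} = sum_k A_{ik} B_{kj}.
For i=2, j=2:
A_{21} * B_{12} = -6 * -4 = 24
A_{22} * B_{22} = -1 * 6 = -6
A_{23} * B_{32} = 3 * 7 = 21
A_{24} * B_{42} = 7 * 3 = 21
Sum = 24 + -6 + 21 + 21 = 60

60


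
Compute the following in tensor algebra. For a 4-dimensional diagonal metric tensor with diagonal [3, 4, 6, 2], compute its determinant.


For a diagonal metric, the determinant is the product of diagonal entries.
Diagonal entries: 3, 4, 6, 2
det(g) = 3 * 4 * 6 * 2 = 144

144


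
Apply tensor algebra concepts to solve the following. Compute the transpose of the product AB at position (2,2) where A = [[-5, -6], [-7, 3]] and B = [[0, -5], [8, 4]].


(AB)^T_{ij} = (AB)_{ji} = sum_k A_{jk} B_{ki}.
For i=2, j=2 we need (AB)_{22}:
A_{21} * B_{12} = -7 * -5 = 35
A_{22} * B_{22} = 3 * 4 = 12
Sum = 35 + 12 = 47

47


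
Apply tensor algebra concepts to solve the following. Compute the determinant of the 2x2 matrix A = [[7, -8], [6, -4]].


For a 2x2 matrix [[a, b], [c, d]], det = a*d - b*c.
a = 7, b = -8, c = 6, d = -4
a*d = 7 * -4 = -28
b*c = -8 * 6 = -48
det = -28 - -48 = 20

20


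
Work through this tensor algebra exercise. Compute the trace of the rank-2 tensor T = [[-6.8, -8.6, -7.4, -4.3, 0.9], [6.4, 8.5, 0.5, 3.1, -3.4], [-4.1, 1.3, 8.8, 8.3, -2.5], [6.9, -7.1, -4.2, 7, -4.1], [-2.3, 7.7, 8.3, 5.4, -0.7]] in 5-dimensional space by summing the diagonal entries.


The contraction (trace) of a rank-2 tensor is the sum of its diagonal elements.
Diagonal entries: A[1,1] = -6.8, A[2,2] = 8.5, A[3,3] = 8.8, A[4,4] = 7, A[5,5] = -0.7
Tr(A) = -6.8 + 8.5 + 8.8 + 7 + -0.7 = 16.8

16.8


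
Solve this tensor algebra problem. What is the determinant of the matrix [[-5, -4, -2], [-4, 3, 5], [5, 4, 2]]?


Expanding along the first row, det(A) = a11*M_11 - a12*M_12 + a13*M_13, where M_1j is the (1,j) minor.
Minor M_11 = 3*2 - 5*4 = -14
Minor M_12 = -4*2 - 5*5 = -33
Minor M_13 = -4*4 - 3*5 = -31
det = -5*(-14) - -4*(-33) + -2*(-31)
    = 70 - 132 + 62
    = 0

0


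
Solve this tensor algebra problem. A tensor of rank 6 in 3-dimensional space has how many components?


The number of components of a rank-r tensor in d dimensions is d^r.
Here d = 3 and r = 6.
3^6 = 729

729


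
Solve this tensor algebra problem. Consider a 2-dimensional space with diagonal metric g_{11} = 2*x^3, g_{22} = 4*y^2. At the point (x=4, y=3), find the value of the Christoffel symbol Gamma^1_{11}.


For a diagonal metric, Gamma^k_{ij} = (1/2) g^{kk} (dg_{ik}/dx_j + dg_{jk}/dx_i - dg_{ij}/dx_k).
The metric is diagonal, so g_{ab} = 0 for a != b.
At the given point: g_{11} = 128, g_{22} = 36
g^{11} = 1/128
dg_{11}/dx_1 = dg_{11}/dx_1 = 96
dg_{11}/dx_1 = dg_{11}/dx_1 = 96
dg_{11}/dx_1 = dg_{11}/dx_1 = 96
Numerator = 96 + 96 - 96 = 96
Gamma^1_{11} = 96 / (2 * 128) = 3/8

3/8


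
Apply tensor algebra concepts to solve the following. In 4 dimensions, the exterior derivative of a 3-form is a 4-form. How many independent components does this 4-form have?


The exterior derivative of a p-form is a (p+1)-form.
Its number of independent components is C(n, p+1).
n = 4, p+1 = 4
C(4, 4) = 1

1


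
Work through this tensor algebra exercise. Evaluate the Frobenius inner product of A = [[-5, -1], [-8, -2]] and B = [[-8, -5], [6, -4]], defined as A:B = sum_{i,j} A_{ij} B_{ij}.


A:B = sum over all i,j of A_{ij} * B_{ij}.
Row 1: -5*-8=40, -1*-5=5 => row sum = 45
Row 2: -8*6=-48, -2*-4=8 => row sum = -40
Total = 45 + -40 = 5

5


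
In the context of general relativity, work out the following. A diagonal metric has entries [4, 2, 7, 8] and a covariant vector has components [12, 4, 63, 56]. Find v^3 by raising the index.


To raise an index with a diagonal metric: v^i = v_i / g_{ii}.
For index 3: v_3 = 63, g_{33} = 7
v^3 = 63 / 7 = 9

9


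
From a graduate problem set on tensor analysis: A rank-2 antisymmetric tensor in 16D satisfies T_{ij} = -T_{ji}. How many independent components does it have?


An antisymmetric rank-2 tensor satisfies A_{ij} = -A_{ji}, so diagonal entries are zero.
The independent components are the upper-triangular entries: C(n, 2) = n(n-1)/2.
n = 16
C(16, 2) = 16 * 15 / 2 = 240 / 2 = 120

120


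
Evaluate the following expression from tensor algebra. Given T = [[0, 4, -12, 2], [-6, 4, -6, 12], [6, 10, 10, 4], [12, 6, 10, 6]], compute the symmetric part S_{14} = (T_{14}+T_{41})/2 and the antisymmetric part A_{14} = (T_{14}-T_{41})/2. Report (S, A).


T_{14} = 2
T_{41} = 12
S_{14} = (2 + 12)/2 = 14/2 = 7
A_{14} = (2 - 12)/2 = -10/2 = -5
Check: S + A = 7 + -5 = 2 = T_{14}.

(7, -5)


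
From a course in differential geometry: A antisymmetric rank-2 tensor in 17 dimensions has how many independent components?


A antisymmetric rank-2 tensor in d dimensions has d(d-1)/2 independent components.
d = 17
d(d-1)/2 = 17 * 16 / 2 = 272 / 2 = 136

136


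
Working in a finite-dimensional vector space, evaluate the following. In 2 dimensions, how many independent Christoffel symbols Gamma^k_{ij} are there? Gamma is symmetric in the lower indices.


Christoffel symbols Gamma^k_{ij} are symmetric in i,j, so there are d * d(d+1)/2 independent symbols.
d = 2
d(d+1)/2 = 2 * 3 / 2 = 3
Total = 2 * 3 = 6

6


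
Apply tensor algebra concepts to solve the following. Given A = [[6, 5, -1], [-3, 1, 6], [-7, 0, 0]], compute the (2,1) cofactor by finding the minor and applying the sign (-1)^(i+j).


To find cofactor C_{21}, delete row 2 and column 1.
The resulting 2x2 submatrix is: [[5, -1], [0, 0]]
Minor M_{21} = 5*0 - -1*0
  = 0 - 0 = 0
Sign = (-1)^(2+1) = (-1)^3 = -1
Cofactor C_{21} = -1 * 0 = 0

0


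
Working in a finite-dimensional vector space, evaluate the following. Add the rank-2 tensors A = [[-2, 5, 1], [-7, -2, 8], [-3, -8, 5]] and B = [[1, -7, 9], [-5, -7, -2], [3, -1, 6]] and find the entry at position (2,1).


Tensor addition is component-wise: (A + B)_{ij} = A_{ij} + B_{ij}.
A_{21} = -7
B_{21} = -5
(A + B)_{21} = -7 + -5 = -12

-12


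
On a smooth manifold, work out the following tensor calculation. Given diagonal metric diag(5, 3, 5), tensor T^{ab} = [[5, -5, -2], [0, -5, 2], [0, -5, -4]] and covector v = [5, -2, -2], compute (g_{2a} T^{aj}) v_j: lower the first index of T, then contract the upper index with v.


Step 1: lower the first index. For a diagonal metric, g_{ia} T^{aj} = g_{ii} T^{ij} (no sum on i).
g_{22} = 3
S_2{}^1 = 3 * T^{21} = 3 * 0 = 0
S_2{}^2 = 3 * T^{22} = 3 * -5 = -15
S_2{}^3 = 3 * T^{23} = 3 * 2 = 6
Step 2: contract S_2{}^j with v_j.
S_2{}^1 * v_1 = 0 * 5 = 0
S_2{}^2 * v_2 = -15 * -2 = 30
S_2{}^3 * v_3 = 6 * -2 = -12
Result = 0 + 30 + -12 = 18

18


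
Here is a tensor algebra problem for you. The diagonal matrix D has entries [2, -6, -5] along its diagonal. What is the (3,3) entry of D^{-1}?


For a diagonal matrix, the inverse has entries (D^{-1})_{ii} = 1/d_{ii}.
The diagonal entries are: d_{11} = 2, d_{22} = -6, d_{33} = -5
We need (D^{-1})_{33} = 1/d_{33} = 1/-5 = -1/5

-1/5


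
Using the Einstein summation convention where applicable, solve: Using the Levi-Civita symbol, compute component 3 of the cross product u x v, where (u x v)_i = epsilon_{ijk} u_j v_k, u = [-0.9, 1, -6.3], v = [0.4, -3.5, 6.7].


(u x v)_3 = sum_{j,k} epsilon_{3jk} u_j v_k. Only permutations of (1,2,3) contribute; the two non-zero terms are:
eps_{312} u_1 v_2 = 1 * -0.9 * -3.5 = 3.15
eps_{321} u_2 v_1 = -1 * 1 * 0.4 = -0.4
(u x v)_3 = 2.75

2.75


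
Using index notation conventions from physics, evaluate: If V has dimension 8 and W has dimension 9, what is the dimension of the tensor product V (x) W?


The dimension of a tensor product is the product of dimensions.
dim(V) = 8, dim(W) = 9
dim(V (x) W) = 8 * 9 = 72

72


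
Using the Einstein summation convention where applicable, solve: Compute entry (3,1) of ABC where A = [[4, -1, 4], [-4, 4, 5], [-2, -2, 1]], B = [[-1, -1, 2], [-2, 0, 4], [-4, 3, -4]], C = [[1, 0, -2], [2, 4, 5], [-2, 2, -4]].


(ABC)_{31} = sum_m (AB)_{3m} C_{m1}. First compute row 3 of AB.
(AB)_{31} = -2*-1 + -2*-2 + 1*-4 = 2
(AB)_{32} = -2*-1 + -2*0 + 1*3 = 5
(AB)_{33} = -2*2 + -2*4 + 1*-4 = -16
Now contract with column 1 of C:
(AB)_{31} * C_{11} = 2 * 1 = 2
(AB)_{32} * C_{21} = 5 * 2 = 10
(AB)_{33} * C_{31} = -16 * -2 = 32
(ABC)_{31} = 2 + 10 + 32 = 44

44


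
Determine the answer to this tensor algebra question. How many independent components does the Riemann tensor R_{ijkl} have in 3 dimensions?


The Riemann tensor in d dimensions has d^2(d^2 - 1)/12 independent components.
d = 3, so d^2 = 9
d^2 - 1 = 8
d^2(d^2 - 1) = 9 * 8 = 72
Divide by 12: 72 / 12 = 6

6


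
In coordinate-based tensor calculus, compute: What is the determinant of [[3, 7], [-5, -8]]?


For a 2x2 matrix [[a, b], [c, d]], det = a*d - b*c.
a = 3, b = 7, c = -5, d = -8
a*d = 3 * -8 = -24
b*c = 7 * -5 = -35
det = -24 - -35 = 11

11


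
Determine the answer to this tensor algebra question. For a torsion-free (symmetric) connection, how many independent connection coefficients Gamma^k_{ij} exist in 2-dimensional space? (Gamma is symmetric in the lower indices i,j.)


Christoffel symbols Gamma^k_{ij} are symmetric in i,j, so there are d * d(d+1)/2 independent symbols.
d = 2
d(d+1)/2 = 2 * 3 / 2 = 3
Total = 2 * 3 = 6

6


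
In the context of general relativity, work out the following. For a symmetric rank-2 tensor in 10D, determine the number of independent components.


A symmetric rank-2 tensor in d dimensions has d(d+1)/2 independent components.
d = 10
d(d+1)/2 = 10 * 11 / 2 = 110 / 2 = 55

55


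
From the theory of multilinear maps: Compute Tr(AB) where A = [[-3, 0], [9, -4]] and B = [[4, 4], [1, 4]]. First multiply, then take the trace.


Tr(AB) = sum_i (AB)_{ii} where (AB)_{ii} = sum_k A_{ik} B_{ki}.
(AB)_{11} = -3*4 + 0*1 = -12
(AB)_{22} = 9*4 + -4*4 = 20
Tr(AB) = -12 + 20 = 8

8


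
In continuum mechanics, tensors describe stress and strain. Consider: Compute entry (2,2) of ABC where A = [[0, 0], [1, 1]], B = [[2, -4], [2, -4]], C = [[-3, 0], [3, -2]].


(ABC)_{22} = sum_m (AB)_{2m} C_{m2}. First compute row 2 of AB.
(AB)_{21} = 1*2 + 1*2 = 4
(AB)_{22} = 1*-4 + 1*-4 = -8
Now contract with column 2 of C:
(AB)_{21} * C_{12} = 4 * 0 = 0
(AB)_{22} * C_{22} = -8 * -2 = 16
(ABC)_{22} = 0 + 16 = 16

16


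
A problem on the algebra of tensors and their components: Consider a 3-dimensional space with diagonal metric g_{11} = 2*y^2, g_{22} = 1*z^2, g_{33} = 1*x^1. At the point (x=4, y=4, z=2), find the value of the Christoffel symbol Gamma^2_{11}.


For a diagonal metric, Gamma^k_{ij} = (1/2) g^{kk} (dg_{ik}/dx_j + dg_{jk}/dx_i - dg_{ij}/dx_k).
The metric is diagonal, so g_{ab} = 0 for a != b.
At the given point: g_{11} = 32, g_{22} = 4, g_{33} = 4
g^{22} = 1/4
dg_{12}/dx_1 = 0 (off-diagonal)
dg_{12}/dx_1 = 0 (off-diagonal)
dg_{11}/dx_2 = dg_{11}/dx_2 = 16
Numerator = 0 + 0 - 16 = -16
Gamma^2_{11} = -16 / (2 * 4) = -2

-2


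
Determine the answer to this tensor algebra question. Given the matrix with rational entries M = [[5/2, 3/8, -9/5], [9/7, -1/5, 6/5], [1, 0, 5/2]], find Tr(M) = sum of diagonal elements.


The trace is the sum of diagonal entries.
Diagonal: M[1,1] = 5/2, M[2,2] = -1/5, M[3,3] = 5/2
Tr(M) = 5/2 + -1/5 + 5/2
Computing step by step:
After adding M[1,1]: 5/2
After adding M[2,2]: 23/10
After adding M[3,3]: 24/5
Tr(M) = 24/5

24/5


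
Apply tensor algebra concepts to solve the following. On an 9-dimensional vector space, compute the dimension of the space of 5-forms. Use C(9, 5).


The dimension of the space of p-forms on an n-dimensional space is C(n, p).
n = 9, p = 5
C(9, 5) = 9! / (5! * 4!) = 126

126


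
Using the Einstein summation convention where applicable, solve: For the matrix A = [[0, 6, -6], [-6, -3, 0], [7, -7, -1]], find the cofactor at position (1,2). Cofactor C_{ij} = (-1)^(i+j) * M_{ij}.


To find cofactor C_{12}, delete row 1 and column 2.
The resulting 2x2 submatrix is: [[-6, 0], [7, -1]]
Minor M_{12} = -6*-1 - 0*7
  = 6 - 0 = 6
Sign = (-1)^(1+2) = (-1)^3 = -1
Cofactor C_{12} = -1 * 6 = -6

-6


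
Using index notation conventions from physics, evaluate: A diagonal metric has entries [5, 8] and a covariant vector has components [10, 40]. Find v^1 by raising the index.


To raise an index with a diagonal metric: v^i = v_i / g_{ii}.
For index 1: v_1 = 10, g_{11} = 5
v^1 = 10 / 5 = 2

2


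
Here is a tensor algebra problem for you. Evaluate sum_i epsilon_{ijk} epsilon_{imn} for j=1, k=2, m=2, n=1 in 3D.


Using the identity: epsilon_{ijk} epsilon_{imn} = delta_{jm} delta_{kn} - delta_{jn} delta_{km}.
delta_{12} = 0
delta_{21} = 0
delta_{11} = 1
delta_{22} = 1
Result = 0 * 0 - 1 * 1 = 0 - 1 = -1

-1


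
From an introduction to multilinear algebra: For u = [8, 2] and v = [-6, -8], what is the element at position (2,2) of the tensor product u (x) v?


The outer product entry T_{ij} = u_i * v_j.
We need i=2, j=2.
u_2 = 2, v_2 = -8
T_{2,2} = 2 * -8 = -16

-16


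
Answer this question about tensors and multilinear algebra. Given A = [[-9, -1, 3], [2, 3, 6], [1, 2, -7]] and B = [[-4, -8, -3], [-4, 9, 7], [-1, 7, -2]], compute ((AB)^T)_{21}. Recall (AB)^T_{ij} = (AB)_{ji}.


(AB)^T_{ij} = (AB)_{ji} = sum_k A_{jk} B_{ki}.
For i=2, j=1 we need (AB)_{12}:
A_{11} * B_{12} = -9 * -8 = 72
A_{12} * B_{22} = -1 * 9 = -9
A_{13} * B_{32} = 3 * 7 = 21
Sum = 72 + -9 + 21 = 84

84


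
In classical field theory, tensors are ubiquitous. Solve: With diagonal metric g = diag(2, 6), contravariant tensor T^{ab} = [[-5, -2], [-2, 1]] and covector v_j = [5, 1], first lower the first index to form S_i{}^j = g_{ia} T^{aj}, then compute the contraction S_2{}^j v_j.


Step 1: lower the first index. For a diagonal metric, g_{ia} T^{aj} = g_{ii} T^{ij} (no sum on i).
g_{22} = 6
S_2{}^1 = 6 * T^{21} = 6 * -2 = -12
S_2{}^2 = 6 * T^{22} = 6 * 1 = 6
Step 2: contract S_2{}^j with v_j.
S_2{}^1 * v_1 = -12 * 5 = -60
S_2{}^2 * v_2 = 6 * 1 = 6
Result = -60 + 6 = -54

-54
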